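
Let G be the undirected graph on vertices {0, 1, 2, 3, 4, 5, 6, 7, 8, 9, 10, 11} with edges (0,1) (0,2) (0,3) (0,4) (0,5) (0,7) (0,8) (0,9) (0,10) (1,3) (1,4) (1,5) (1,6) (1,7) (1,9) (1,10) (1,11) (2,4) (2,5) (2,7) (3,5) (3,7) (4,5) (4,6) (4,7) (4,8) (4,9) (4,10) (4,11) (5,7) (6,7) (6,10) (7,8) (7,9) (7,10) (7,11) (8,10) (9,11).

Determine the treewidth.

A width-4 tree decomposition is:
Bags: B1 = {1, 4, 6, 7, 10}  B2 = {0, 1, 4, 7, 10}  B3 = {0, 1, 4, 5, 7}  B4 = {0, 1, 4, 7, 9}  B5 = {0, 1, 3, 5, 7}  B6 = {0, 4, 7, 8, 10}  B7 = {0, 2, 4, 5, 7}  B8 = {1, 4, 7, 9, 11}
Tree: B1–B2, B2–B3, B3–B4, B3–B5, B2–B6, B3–B7, B4–B8
The largest bag has 5 vertices, giving width 4; this decomposition certifies tw(G) ≤ 4. On the other hand G contains the 5-clique {0, 1, 3, 5, 7}. A clique must lie in a single bag of any decomposition, so no decomposition can have width below 4. Combining the bounds, tw(G) = 4.

4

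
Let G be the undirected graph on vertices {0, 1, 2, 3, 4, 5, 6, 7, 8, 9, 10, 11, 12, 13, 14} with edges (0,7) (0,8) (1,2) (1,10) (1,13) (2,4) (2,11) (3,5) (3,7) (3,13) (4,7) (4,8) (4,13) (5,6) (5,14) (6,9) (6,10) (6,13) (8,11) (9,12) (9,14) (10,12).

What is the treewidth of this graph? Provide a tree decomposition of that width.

Each bag holds 4 vertices, so the decomposition has width 3, which upper-bounds the treewidth. For the lower bound: the 4 vertex sets {9,12,14}, {10}, {6}, {1,3,5,13} are disjoint, each induces a connected subgraph, and every pair is joined by at least one edge of G. Contracting each set to a single vertex therefore yields K_{4} as a minor, and since treewidth is minor-monotone, tw(G) ≥ tw(K_{4}) = 3. Combining the bounds, tw(G) = 3.

Treewidth 3.
One such decomposition:
Bags: B1 = {9, 10, 12, 14}  B2 = {6, 9, 10, 14}  B3 = {5, 6, 10, 14}  B4 = {1, 5, 6, 10}  B5 = {1, 5, 6, 13}  B6 = {1, 3, 5, 13}  B7 = {1, 2, 3, 13}  B8 = {2, 3, 4, 13}  B9 = {2, 3, 4, 7}  B10 = {2, 4, 7, 11}  B11 = {4, 7, 8, 11}  B12 = {0, 7, 8, 11}
Tree: B1–B2, B2–B3, B3–B4, B4–B5, B5–B6, B6–B7, B7–B8, B8–B9, B9–B10, B10–B11, B11–B12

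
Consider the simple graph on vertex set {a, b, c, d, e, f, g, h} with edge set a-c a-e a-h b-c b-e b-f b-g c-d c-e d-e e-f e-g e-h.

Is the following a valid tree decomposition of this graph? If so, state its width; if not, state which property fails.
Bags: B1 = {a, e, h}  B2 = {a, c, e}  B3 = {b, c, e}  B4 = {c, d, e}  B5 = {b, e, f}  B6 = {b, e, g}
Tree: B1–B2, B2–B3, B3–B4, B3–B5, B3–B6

Checking the three conditions: (i) the bags cover all of {a, b, c, d, e, f, g, h}; (ii) for each edge, some bag contains both endpoints; (iii) the bags containing any fixed vertex form a subtree. All hold, so the decomposition is valid with width 3 − 1 = 2.

Yes; width 2.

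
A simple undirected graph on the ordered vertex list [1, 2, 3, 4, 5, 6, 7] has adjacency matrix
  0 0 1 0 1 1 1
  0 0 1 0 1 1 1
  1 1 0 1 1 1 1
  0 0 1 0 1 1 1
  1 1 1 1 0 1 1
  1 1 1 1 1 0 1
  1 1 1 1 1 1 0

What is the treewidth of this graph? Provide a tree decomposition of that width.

Each bag holds 5 vertices, so the decomposition has width 4, which upper-bounds the treewidth. Conversely, {1, 3, 5, 6, 7} is a clique of size 5, and the vertices of any clique must share a bag in every tree decomposition; so some bag has ≥ 5 vertices and tw(G) ≥ 4. Combining the bounds, tw(G) = 4.

Treewidth 4.
Bags: B1 = {1, 3, 5, 6, 7}  B2 = {3, 4, 5, 6, 7}  B3 = {2, 3, 5, 6, 7}
Tree: B1–B2, B1–B3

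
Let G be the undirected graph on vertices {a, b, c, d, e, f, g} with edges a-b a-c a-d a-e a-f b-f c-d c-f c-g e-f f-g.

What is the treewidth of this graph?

A width-2 tree decomposition is:
Bags: B1 = {a, b, f}  B2 = {a, e, f}  B3 = {a, c, f}  B4 = {a, c, d}  B5 = {c, f, g}
Tree: B1–B2, B1–B3, B3–B4, B3–B5
Every bag has size at most 3, so the width is 3 − 1 = 2 and tw(G) ≤ 2. For the lower bound, the 3 vertices {a, c, d} are pairwise adjacent, and any tree decomposition puts a clique entirely inside one bag — forcing width ≥ 2. Therefore the treewidth is 2.

2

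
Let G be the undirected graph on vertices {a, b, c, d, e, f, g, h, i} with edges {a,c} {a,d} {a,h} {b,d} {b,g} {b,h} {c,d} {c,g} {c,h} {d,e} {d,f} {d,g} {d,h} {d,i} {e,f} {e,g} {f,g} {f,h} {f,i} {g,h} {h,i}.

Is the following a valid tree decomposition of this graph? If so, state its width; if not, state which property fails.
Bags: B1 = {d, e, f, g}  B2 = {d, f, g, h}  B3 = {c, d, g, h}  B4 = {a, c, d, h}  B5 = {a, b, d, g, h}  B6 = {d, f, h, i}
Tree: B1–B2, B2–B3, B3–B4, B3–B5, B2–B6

No — bags containing vertex a are not connected in the tree.

A tree decomposition must satisfy three properties: every vertex lies in some bag; for every edge, both endpoints lie together in some bag; and for every vertex, the bags containing it form a connected subtree. Here bags containing vertex a are not connected in the tree, so the decomposition is invalid.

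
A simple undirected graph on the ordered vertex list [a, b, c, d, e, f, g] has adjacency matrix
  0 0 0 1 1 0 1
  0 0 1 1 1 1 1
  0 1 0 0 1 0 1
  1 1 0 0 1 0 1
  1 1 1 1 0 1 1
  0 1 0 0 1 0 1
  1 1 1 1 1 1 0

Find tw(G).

3

A width-3 tree decomposition is:
Bags: B1 = {b, c, e, g}  B2 = {b, d, e, g}  B3 = {b, e, f, g}  B4 = {a, d, e, g}
Tree: B1–B2, B1–B3, B2–B4
Each bag holds 4 vertices, so the decomposition has width 3, which upper-bounds the treewidth. For the lower bound, the 4 vertices {a, d, e, g} are pairwise adjacent, and any tree decomposition puts a clique entirely inside one bag — forcing width ≥ 3. The upper and lower bounds meet at 3, so that is the treewidth.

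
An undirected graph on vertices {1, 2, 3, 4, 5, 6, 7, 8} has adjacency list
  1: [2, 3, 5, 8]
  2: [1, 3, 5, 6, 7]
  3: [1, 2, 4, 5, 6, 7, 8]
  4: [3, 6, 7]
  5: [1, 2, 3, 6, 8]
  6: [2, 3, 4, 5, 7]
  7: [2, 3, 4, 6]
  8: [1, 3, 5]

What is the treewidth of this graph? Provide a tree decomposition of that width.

Treewidth 3.
Bags: B1 = {2, 3, 5, 6}  B2 = {1, 2, 3, 5}  B3 = {2, 3, 6, 7}  B4 = {3, 4, 6, 7}  B5 = {1, 3, 5, 8}
Tree: B1–B2, B1–B3, B3–B4, B2–B5

Each bag holds 4 vertices, so the decomposition has width 3, which upper-bounds the treewidth. Conversely, {1, 3, 5, 8} is a clique of size 4, and the vertices of any clique must share a bag in every tree decomposition; so some bag has ≥ 4 vertices and tw(G) ≥ 3. The upper and lower bounds meet at 3, so that is the treewidth.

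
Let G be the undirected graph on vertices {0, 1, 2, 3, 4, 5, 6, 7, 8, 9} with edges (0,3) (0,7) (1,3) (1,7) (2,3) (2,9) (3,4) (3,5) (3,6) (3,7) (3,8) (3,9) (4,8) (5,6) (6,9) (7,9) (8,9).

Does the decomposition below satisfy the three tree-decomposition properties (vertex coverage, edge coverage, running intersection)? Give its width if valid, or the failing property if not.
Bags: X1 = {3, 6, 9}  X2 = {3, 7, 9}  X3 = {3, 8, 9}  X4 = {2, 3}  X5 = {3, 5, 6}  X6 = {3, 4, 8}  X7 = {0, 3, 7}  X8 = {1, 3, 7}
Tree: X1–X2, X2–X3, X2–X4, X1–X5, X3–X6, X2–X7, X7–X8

No — edge (9,2) lies in no bag.

A tree decomposition must satisfy three properties: every vertex lies in some bag; for every edge, both endpoints lie together in some bag; and for every vertex, the bags containing it form a connected subtree. Here edge (9,2) lies in no bag, so the decomposition is invalid.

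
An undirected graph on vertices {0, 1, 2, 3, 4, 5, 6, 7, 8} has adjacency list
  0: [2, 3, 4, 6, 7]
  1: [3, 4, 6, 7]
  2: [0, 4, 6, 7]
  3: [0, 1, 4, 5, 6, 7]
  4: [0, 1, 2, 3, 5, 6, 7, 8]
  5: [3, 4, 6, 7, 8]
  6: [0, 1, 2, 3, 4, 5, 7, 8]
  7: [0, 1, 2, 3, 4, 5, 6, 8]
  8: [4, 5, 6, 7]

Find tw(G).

4

A width-4 tree decomposition is:
Bags: B1 = {1, 3, 4, 6, 7}  B2 = {3, 4, 5, 6, 7}  B3 = {0, 3, 4, 6, 7}  B4 = {0, 2, 4, 6, 7}  B5 = {4, 5, 6, 7, 8}
Tree: B1–B2, B2–B3, B3–B4, B2–B5
Each bag holds 5 vertices, so the decomposition has width 4, which upper-bounds the treewidth. For the lower bound, the 5 vertices {4, 5, 6, 7, 8} are pairwise adjacent, and any tree decomposition puts a clique entirely inside one bag — forcing width ≥ 4. The upper and lower bounds meet at 4, so that is the treewidth.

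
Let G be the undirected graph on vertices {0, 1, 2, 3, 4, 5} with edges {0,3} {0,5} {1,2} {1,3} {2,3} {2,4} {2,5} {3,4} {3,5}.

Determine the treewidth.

2

A width-2 tree decomposition is:
Bags: B1 = {2, 3, 4}  B2 = {1, 2, 3}  B3 = {2, 3, 5}  B4 = {0, 3, 5}
Tree: B1–B2, B1–B3, B3–B4
Each bag holds 3 vertices, so the decomposition has width 2, which upper-bounds the treewidth. For the lower bound, the 3 vertices {0, 3, 5} are pairwise adjacent, and any tree decomposition puts a clique entirely inside one bag — forcing width ≥ 2. The upper and lower bounds meet at 2, so that is the treewidth.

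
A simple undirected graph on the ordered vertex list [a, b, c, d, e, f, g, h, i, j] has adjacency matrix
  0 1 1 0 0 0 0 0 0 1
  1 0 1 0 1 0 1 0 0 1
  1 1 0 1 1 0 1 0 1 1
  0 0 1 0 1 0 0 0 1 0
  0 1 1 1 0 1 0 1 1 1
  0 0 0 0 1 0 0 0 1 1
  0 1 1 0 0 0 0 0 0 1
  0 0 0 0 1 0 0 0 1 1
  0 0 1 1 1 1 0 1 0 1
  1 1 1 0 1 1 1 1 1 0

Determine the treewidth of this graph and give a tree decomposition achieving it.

Treewidth 3.
Bags: B1 = {b, c, e, j}  B2 = {c, e, i, j}  B3 = {e, f, i, j}  B4 = {a, b, c, j}  B5 = {c, d, e, i}  B6 = {b, c, g, j}  B7 = {e, h, i, j}
Tree: B1–B2, B2–B3, B1–B4, B2–B5, B1–B6, B3–B7

Every bag has size at most 4, so the width is 4 − 1 = 3 and tw(G) ≤ 3. On the other hand G contains the 4-clique {c, d, e, i}. A clique must lie in a single bag of any decomposition, so no decomposition can have width below 3. Combining the bounds, tw(G) = 3.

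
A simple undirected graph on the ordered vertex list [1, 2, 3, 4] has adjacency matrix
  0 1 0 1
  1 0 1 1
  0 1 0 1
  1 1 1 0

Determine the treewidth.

2

A width-2 tree decomposition is:
Bags: B1 = {2, 3, 4}  B2 = {1, 2, 4}
Tree: B1–B2
Every bag has size at most 3, so the width is 3 − 1 = 2 and tw(G) ≤ 2. On the other hand G contains the 3-clique {1, 2, 4}. A clique must lie in a single bag of any decomposition, so no decomposition can have width below 2. The upper and lower bounds meet at 2, so that is the treewidth.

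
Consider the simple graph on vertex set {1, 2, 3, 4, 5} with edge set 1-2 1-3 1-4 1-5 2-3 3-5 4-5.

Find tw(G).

2

A width-2 tree decomposition is:
Bags: B1 = {1, 3, 5}  B2 = {1, 2, 3}  B3 = {1, 4, 5}
Tree: B1–B2, B1–B3
Every bag has size at most 3, so the width is 3 − 1 = 2 and tw(G) ≤ 2. On the other hand G contains the 3-clique {1, 2, 3}. A clique must lie in a single bag of any decomposition, so no decomposition can have width below 2. Combining the bounds, tw(G) = 2.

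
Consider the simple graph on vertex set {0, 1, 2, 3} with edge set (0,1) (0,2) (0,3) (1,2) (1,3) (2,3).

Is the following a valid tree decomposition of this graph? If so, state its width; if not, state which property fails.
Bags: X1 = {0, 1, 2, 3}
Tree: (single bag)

Vertex coverage: the bags together contain {0, 1, 2, 3}, the full vertex set. Edge coverage: each edge of G has both endpoints in at least one bag. Running intersection: for every vertex, the bags containing it form a connected subtree. All three properties hold, so this is a valid tree decomposition of width max|bag| − 1 = 3, and hence tw(G) ≤ 3.

Yes; width 3.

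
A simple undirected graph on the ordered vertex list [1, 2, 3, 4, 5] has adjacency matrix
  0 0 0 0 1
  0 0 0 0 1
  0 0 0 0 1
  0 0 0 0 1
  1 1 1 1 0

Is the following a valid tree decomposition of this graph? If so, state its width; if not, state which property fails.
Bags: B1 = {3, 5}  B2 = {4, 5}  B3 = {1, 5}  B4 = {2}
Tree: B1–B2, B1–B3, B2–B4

A tree decomposition must satisfy three properties: every vertex lies in some bag; for every edge, both endpoints lie together in some bag; and for every vertex, the bags containing it form a connected subtree. Here edge (5,2) lies in no bag, so the decomposition is invalid.

No — edge (5,2) lies in no bag.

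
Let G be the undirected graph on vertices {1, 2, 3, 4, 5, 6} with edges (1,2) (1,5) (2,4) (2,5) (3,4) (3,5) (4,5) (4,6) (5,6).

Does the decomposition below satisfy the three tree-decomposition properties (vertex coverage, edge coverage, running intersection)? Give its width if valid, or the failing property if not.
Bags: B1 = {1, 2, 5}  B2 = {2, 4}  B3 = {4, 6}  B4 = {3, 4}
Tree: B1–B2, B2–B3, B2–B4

No — edge (5,4) lies in no bag.

A tree decomposition must satisfy three properties: every vertex lies in some bag; for every edge, both endpoints lie together in some bag; and for every vertex, the bags containing it form a connected subtree. Here edge (5,4) lies in no bag, so the decomposition is invalid.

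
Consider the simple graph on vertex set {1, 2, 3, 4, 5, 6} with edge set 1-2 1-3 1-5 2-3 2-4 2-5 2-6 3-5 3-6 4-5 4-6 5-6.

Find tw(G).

A width-3 tree decomposition is:
Bags: B1 = {2, 4, 5, 6}  B2 = {2, 3, 5, 6}  B3 = {1, 2, 3, 5}
Tree: B1–B2, B2–B3
The largest bag has 4 vertices, giving width 3; this decomposition certifies tw(G) ≤ 3. For the lower bound, the 4 vertices {1, 2, 3, 5} are pairwise adjacent, and any tree decomposition puts a clique entirely inside one bag — forcing width ≥ 3. The upper and lower bounds meet at 3, so that is the treewidth.

3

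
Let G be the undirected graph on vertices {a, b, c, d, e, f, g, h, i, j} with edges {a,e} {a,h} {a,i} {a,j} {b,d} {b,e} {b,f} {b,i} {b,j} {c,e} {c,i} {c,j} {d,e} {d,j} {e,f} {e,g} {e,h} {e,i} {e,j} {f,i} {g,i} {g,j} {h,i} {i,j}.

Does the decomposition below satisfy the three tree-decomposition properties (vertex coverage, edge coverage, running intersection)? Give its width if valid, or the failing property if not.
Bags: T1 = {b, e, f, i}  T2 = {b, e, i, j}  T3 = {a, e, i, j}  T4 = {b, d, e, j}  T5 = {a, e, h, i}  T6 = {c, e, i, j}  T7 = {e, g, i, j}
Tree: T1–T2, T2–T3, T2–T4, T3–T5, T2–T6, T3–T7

Yes; width 3.

Every vertex of G appears in some bag (union = {a, b, c, d, e, f, g, h, i, j}); every edge is covered by a bag; and for each vertex v the set of bags containing v is connected in the bag tree. The decomposition is therefore valid. The largest bag has 4 vertices, so the width is 3.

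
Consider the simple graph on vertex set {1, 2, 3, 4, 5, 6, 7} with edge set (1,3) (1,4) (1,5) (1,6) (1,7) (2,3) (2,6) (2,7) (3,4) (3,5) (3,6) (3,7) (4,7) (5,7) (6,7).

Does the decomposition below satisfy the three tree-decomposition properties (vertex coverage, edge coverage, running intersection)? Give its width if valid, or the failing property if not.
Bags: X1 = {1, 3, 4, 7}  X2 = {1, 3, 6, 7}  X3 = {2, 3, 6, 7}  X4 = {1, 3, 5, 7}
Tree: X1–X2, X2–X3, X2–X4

Yes; width 3.

Every vertex of G appears in some bag (union = {1, 2, 3, 4, 5, 6, 7}); every edge is covered by a bag; and for each vertex v the set of bags containing v is connected in the bag tree. The decomposition is therefore valid. The largest bag has 4 vertices, so the width is 3.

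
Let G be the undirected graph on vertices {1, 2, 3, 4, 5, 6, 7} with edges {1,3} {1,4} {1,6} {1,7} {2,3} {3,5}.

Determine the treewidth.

A width-1 tree decomposition is:
Bags: B1 = {1, 3}  B2 = {1, 6}  B3 = {2, 3}  B4 = {1, 4}  B5 = {3, 5}  B6 = {1, 7}
Tree: B1–B2, B1–B3, B1–B4, B3–B5, B1–B6
The largest bag has 2 vertices, giving width 1; this decomposition certifies tw(G) ≤ 1. Any graph with an edge has treewidth ≥ 1, and G has the edge 3–1. Hence tw(G) = 1 exactly.

1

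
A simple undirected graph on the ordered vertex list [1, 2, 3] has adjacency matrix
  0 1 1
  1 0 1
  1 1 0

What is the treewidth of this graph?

2

A width-2 tree decomposition is:
Bags: B1 = {1, 2, 3}
Tree: (single bag)
With just one bag of size 3, the width is 3 − 1 = 2, so tw(G) ≤ 2. Conversely, {1, 2, 3} is a clique of size 3, and the vertices of any clique must share a bag in every tree decomposition; so some bag has ≥ 3 vertices and tw(G) ≥ 2. Therefore the treewidth is 2.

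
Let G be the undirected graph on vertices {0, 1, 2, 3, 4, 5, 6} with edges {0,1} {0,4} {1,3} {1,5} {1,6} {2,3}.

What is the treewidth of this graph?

A width-1 tree decomposition is:
Bags: B1 = {0, 1}  B2 = {0, 4}  B3 = {1, 3}  B4 = {1, 6}  B5 = {1, 5}  B6 = {2, 3}
Tree: B1–B2, B1–B3, B1–B4, B3–B5, B3–B6
The largest bag has 2 vertices, giving width 1; this decomposition certifies tw(G) ≤ 1. Since G has at least one edge (e.g. 0–1), it is not an edgeless graph, so tw(G) ≥ 1. Hence tw(G) = 1 exactly.

1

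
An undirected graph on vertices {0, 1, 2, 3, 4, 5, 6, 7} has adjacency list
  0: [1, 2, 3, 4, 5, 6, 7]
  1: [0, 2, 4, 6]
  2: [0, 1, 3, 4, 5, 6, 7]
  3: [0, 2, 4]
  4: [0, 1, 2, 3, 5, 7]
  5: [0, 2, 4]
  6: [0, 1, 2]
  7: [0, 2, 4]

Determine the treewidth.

3

A width-3 tree decomposition is:
Bags: B1 = {0, 2, 3, 4}  B2 = {0, 2, 4, 5}  B3 = {0, 1, 2, 4}  B4 = {0, 1, 2, 6}  B5 = {0, 2, 4, 7}
Tree: B1–B2, B2–B3, B3–B4, B2–B5
Each bag holds 4 vertices, so the decomposition has width 3, which upper-bounds the treewidth. Conversely, {0, 1, 2, 4} is a clique of size 4, and the vertices of any clique must share a bag in every tree decomposition; so some bag has ≥ 4 vertices and tw(G) ≥ 3. Therefore the treewidth is 3.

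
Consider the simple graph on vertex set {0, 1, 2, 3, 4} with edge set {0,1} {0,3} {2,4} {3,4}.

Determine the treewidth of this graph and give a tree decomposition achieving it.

Each bag holds 2 vertices, so the decomposition has width 1, which upper-bounds the treewidth. Any graph with an edge has treewidth ≥ 1, and G has the edge 4–3. Combining the bounds, tw(G) = 1.

Treewidth 1.
One such decomposition:
Bags: B1 = {3, 4}  B2 = {0, 3}  B3 = {2, 4}  B4 = {0, 1}
Tree: B1–B2, B1–B3, B2–B4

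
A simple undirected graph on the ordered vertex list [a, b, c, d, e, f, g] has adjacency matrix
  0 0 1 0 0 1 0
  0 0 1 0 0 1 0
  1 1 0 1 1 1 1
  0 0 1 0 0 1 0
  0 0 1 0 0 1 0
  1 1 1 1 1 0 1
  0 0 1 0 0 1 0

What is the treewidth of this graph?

A width-2 tree decomposition is:
Bags: B1 = {c, e, f}  B2 = {a, c, f}  B3 = {c, d, f}  B4 = {c, f, g}  B5 = {b, c, f}
Tree: B1–B2, B2–B3, B2–B4, B1–B5
Each bag holds 3 vertices, so the decomposition has width 2, which upper-bounds the treewidth. Conversely, {c, d, f} is a clique of size 3, and the vertices of any clique must share a bag in every tree decomposition; so some bag has ≥ 3 vertices and tw(G) ≥ 2. Hence tw(G) = 2 exactly.

2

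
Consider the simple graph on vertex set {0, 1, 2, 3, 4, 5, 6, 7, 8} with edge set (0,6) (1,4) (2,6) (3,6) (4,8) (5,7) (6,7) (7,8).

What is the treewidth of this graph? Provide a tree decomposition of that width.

The largest bag has 2 vertices, giving width 1; this decomposition certifies tw(G) ≤ 1. G has an edge, so its treewidth is at least 1. Hence tw(G) = 1 exactly.

Treewidth 1.
Bags: B1 = {7, 8}  B2 = {6, 7}  B3 = {4, 8}  B4 = {5, 7}  B5 = {3, 6}  B6 = {2, 6}  B7 = {0, 6}  B8 = {1, 4}
Tree: B1–B2, B1–B3, B1–B4, B2–B5, B5–B6, B6–B7, B3–B8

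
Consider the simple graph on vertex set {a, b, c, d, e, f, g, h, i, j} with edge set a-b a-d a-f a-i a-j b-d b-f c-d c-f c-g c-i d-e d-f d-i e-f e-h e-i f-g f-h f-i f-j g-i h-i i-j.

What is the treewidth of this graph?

A width-3 tree decomposition is:
Bags: B1 = {d, e, f, i}  B2 = {a, d, f, i}  B3 = {e, f, h, i}  B4 = {a, f, i, j}  B5 = {c, d, f, i}  B6 = {a, b, d, f}  B7 = {c, f, g, i}
Tree: B1–B2, B1–B3, B2–B4, B2–B5, B2–B6, B5–B7
Every bag has size at most 4, so the width is 4 − 1 = 3 and tw(G) ≤ 3. Conversely, {a, b, d, f} is a clique of size 4, and the vertices of any clique must share a bag in every tree decomposition; so some bag has ≥ 4 vertices and tw(G) ≥ 3. Therefore the treewidth is 3.

3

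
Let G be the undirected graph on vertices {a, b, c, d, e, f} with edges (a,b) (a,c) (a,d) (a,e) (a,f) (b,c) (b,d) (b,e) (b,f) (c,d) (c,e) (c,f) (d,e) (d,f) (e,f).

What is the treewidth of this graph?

5

A width-5 tree decomposition is:
Bags: B1 = {a, b, c, d, e, f}
Tree: (single bag)
A single bag containing all 6 vertices is trivially a valid decomposition of width 5. For the lower bound, the 6 vertices {a, b, c, d, e, f} are pairwise adjacent, and any tree decomposition puts a clique entirely inside one bag — forcing width ≥ 5. Combining the bounds, tw(G) = 5.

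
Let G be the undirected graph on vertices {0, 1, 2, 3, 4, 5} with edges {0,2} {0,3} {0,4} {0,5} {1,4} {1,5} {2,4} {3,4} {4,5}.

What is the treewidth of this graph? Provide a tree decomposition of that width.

Treewidth 2.
One optimal decomposition is:
Bags: B1 = {0, 2, 4}  B2 = {0, 4, 5}  B3 = {1, 4, 5}  B4 = {0, 3, 4}
Tree: B1–B2, B2–B3, B2–B4

Every bag has size at most 3, so the width is 3 − 1 = 2 and tw(G) ≤ 2. On the other hand G contains the 3-clique {0, 2, 4}. A clique must lie in a single bag of any decomposition, so no decomposition can have width below 2. Combining the bounds, tw(G) = 2.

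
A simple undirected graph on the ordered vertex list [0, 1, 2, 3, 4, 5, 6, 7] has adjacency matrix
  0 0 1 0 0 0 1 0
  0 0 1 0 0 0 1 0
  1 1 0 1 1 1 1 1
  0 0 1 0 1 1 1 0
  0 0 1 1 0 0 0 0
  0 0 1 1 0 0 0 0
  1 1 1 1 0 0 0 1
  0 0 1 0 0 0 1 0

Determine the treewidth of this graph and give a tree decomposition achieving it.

Treewidth 2.
One such decomposition:
Bags: B1 = {2, 3, 6}  B2 = {0, 2, 6}  B3 = {2, 6, 7}  B4 = {1, 2, 6}  B5 = {2, 3, 5}  B6 = {2, 3, 4}
Tree: B1–B2, B2–B3, B2–B4, B1–B5, B1–B6

Each bag holds 3 vertices, so the decomposition has width 2, which upper-bounds the treewidth. Conversely, {2, 3, 4} is a clique of size 3, and the vertices of any clique must share a bag in every tree decomposition; so some bag has ≥ 3 vertices and tw(G) ≥ 2. Therefore the treewidth is 2.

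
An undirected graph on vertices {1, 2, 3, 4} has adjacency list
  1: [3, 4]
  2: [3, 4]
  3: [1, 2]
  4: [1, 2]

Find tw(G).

2

A width-2 tree decomposition is:
Bags: B1 = {1, 3, 4}  B2 = {2, 3, 4}
Tree: B1–B2
Every bag has size at most 3, so the width is 3 − 1 = 2 and tw(G) ≤ 2. For the lower bound, G contains the cycle 3–1–4–2–3, so G is not a forest; only forests have treewidth ≤ 1, hence tw(G) ≥ 2. The upper and lower bounds meet at 2, so that is the treewidth.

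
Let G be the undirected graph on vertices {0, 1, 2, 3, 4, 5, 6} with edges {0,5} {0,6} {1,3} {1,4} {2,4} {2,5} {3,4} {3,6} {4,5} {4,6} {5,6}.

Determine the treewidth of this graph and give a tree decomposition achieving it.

Each bag holds 3 vertices, so the decomposition has width 2, which upper-bounds the treewidth. For the lower bound, the 3 vertices {0, 5, 6} are pairwise adjacent, and any tree decomposition puts a clique entirely inside one bag — forcing width ≥ 2. The upper and lower bounds meet at 2, so that is the treewidth.

Treewidth 2.
One optimal decomposition is:
Bags: B1 = {1, 3, 4}  B2 = {3, 4, 6}  B3 = {4, 5, 6}  B4 = {0, 5, 6}  B5 = {2, 4, 5}
Tree: B1–B2, B2–B3, B3–B4, B3–B5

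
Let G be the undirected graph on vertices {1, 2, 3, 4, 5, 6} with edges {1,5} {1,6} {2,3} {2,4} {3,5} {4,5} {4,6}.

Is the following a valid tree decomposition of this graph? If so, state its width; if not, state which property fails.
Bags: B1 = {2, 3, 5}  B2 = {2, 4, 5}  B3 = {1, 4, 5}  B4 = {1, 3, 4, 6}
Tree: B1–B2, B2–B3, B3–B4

No — bags containing vertex 3 are not connected in the tree.

A tree decomposition must satisfy three properties: every vertex lies in some bag; for every edge, both endpoints lie together in some bag; and for every vertex, the bags containing it form a connected subtree. Here bags containing vertex 3 are not connected in the tree, so the decomposition is invalid.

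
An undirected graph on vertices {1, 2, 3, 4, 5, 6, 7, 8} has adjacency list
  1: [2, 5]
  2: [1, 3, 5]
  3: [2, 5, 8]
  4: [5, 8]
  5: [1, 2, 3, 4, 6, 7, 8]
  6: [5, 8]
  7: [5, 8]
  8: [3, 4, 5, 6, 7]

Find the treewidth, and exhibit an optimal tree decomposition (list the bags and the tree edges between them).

Each bag holds 3 vertices, so the decomposition has width 2, which upper-bounds the treewidth. On the other hand G contains the 3-clique {3, 5, 8}. A clique must lie in a single bag of any decomposition, so no decomposition can have width below 2. Hence tw(G) = 2 exactly.

Treewidth 2.
One optimal decomposition is:
Bags: B1 = {3, 5, 8}  B2 = {5, 7, 8}  B3 = {5, 6, 8}  B4 = {2, 3, 5}  B5 = {4, 5, 8}  B6 = {1, 2, 5}
Tree: B1–B2, B2–B3, B1–B4, B1–B5, B4–B6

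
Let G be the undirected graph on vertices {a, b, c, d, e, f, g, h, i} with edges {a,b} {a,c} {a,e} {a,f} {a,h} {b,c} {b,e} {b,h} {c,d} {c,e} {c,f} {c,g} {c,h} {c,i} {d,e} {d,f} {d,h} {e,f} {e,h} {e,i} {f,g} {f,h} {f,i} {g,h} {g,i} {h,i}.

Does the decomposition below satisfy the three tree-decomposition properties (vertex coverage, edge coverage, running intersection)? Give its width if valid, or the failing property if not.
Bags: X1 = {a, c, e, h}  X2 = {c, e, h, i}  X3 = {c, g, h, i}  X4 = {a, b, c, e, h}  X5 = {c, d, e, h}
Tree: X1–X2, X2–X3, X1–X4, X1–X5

A tree decomposition must satisfy three properties: every vertex lies in some bag; for every edge, both endpoints lie together in some bag; and for every vertex, the bags containing it form a connected subtree. Here vertex f appears in no bag, so the decomposition is invalid.

No — vertex f appears in no bag.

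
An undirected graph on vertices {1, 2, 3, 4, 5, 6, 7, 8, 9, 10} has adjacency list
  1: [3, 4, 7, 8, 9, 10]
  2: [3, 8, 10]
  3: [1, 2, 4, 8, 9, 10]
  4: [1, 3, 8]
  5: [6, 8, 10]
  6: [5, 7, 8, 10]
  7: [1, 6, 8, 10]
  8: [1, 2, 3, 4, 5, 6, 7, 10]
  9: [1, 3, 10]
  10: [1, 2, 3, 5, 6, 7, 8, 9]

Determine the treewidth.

3

A width-3 tree decomposition is:
Bags: B1 = {1, 7, 8, 10}  B2 = {1, 3, 8, 10}  B3 = {6, 7, 8, 10}  B4 = {5, 6, 8, 10}  B5 = {1, 3, 4, 8}  B6 = {1, 3, 9, 10}  B7 = {2, 3, 8, 10}
Tree: B1–B2, B1–B3, B3–B4, B2–B5, B2–B6, B2–B7
The largest bag has 4 vertices, giving width 3; this decomposition certifies tw(G) ≤ 3. Conversely, {1, 3, 8, 10} is a clique of size 4, and the vertices of any clique must share a bag in every tree decomposition; so some bag has ≥ 4 vertices and tw(G) ≥ 3. Combining the bounds, tw(G) = 3.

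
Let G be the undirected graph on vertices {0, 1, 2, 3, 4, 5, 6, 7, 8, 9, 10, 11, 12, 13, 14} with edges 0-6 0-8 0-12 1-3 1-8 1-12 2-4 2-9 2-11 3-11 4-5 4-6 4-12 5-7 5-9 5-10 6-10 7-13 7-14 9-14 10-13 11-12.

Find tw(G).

3

A width-3 tree decomposition is:
Bags: B1 = {0, 1, 3, 8}  B2 = {0, 1, 3, 12}  B3 = {0, 3, 11, 12}  B4 = {0, 6, 11, 12}  B5 = {4, 6, 11, 12}  B6 = {2, 4, 6, 11}  B7 = {2, 4, 6, 10}  B8 = {2, 4, 5, 10}  B9 = {2, 5, 9, 10}  B10 = {5, 9, 10, 13}  B11 = {5, 7, 9, 13}  B12 = {7, 9, 13, 14}
Tree: B1–B2, B2–B3, B3–B4, B4–B5, B5–B6, B6–B7, B7–B8, B8–B9, B9–B10, B10–B11, B11–B12
Every bag has size at most 4, so the width is 4 − 1 = 3 and tw(G) ≤ 3. For the lower bound: the 4 vertex sets {1,3,8}, {0}, {12}, {2,4,6,11} are disjoint, each induces a connected subgraph, and every pair is joined by at least one edge of G. Contracting each set to a single vertex therefore yields K_{4} as a minor, and since treewidth is minor-monotone, tw(G) ≥ tw(K_{4}) = 3. Hence tw(G) = 3 exactly.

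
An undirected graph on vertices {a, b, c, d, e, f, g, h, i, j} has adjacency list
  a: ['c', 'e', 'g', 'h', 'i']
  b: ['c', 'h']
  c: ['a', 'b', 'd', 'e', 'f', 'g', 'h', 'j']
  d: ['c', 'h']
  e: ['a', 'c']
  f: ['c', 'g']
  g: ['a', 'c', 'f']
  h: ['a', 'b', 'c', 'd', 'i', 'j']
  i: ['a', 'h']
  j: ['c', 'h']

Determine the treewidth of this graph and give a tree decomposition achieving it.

Treewidth 2.
One such decomposition:
Bags: B1 = {c, h, j}  B2 = {a, c, h}  B3 = {a, c, g}  B4 = {b, c, h}  B5 = {a, h, i}  B6 = {c, d, h}  B7 = {c, f, g}  B8 = {a, c, e}
Tree: B1–B2, B2–B3, B1–B4, B2–B5, B2–B6, B3–B7, B2–B8

The largest bag has 3 vertices, giving width 2; this decomposition certifies tw(G) ≤ 2. For the lower bound, the 3 vertices {c, f, g} are pairwise adjacent, and any tree decomposition puts a clique entirely inside one bag — forcing width ≥ 2. Hence tw(G) = 2 exactly.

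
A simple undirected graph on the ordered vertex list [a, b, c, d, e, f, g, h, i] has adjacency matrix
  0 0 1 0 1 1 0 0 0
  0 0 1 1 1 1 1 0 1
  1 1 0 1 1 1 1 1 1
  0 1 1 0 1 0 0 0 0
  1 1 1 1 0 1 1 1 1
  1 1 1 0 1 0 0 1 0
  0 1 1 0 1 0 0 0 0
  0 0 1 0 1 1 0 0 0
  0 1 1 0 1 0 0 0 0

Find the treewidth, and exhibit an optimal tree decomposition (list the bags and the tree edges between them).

Each bag holds 4 vertices, so the decomposition has width 3, which upper-bounds the treewidth. On the other hand G contains the 4-clique {c, e, f, h}. A clique must lie in a single bag of any decomposition, so no decomposition can have width below 3. Hence tw(G) = 3 exactly.

Treewidth 3.
Bags: B1 = {b, c, e, f}  B2 = {b, c, d, e}  B3 = {b, c, e, i}  B4 = {a, c, e, f}  B5 = {c, e, f, h}  B6 = {b, c, e, g}
Tree: B1–B2, B2–B3, B1–B4, B4–B5, B2–B6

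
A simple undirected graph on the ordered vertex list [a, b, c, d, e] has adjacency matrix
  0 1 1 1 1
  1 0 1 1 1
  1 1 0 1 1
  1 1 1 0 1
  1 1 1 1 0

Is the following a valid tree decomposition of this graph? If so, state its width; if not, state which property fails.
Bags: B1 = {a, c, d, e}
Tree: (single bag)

No — vertex b appears in no bag.

A tree decomposition must satisfy three properties: every vertex lies in some bag; for every edge, both endpoints lie together in some bag; and for every vertex, the bags containing it form a connected subtree. Here vertex b appears in no bag, so the decomposition is invalid.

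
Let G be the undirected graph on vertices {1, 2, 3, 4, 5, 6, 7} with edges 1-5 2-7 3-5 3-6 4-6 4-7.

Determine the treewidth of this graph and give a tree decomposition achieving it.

Treewidth 1.
Bags: B1 = {2, 7}  B2 = {4, 7}  B3 = {4, 6}  B4 = {3, 6}  B5 = {3, 5}  B6 = {1, 5}
Tree: B1–B2, B2–B3, B3–B4, B4–B5, B5–B6

The largest bag has 2 vertices, giving width 1; this decomposition certifies tw(G) ≤ 1. G has an edge, so its treewidth is at least 1. Combining the bounds, tw(G) = 1.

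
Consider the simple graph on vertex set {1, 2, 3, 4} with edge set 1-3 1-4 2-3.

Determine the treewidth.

1

A width-1 tree decomposition is:
Bags: B1 = {1, 4}  B2 = {1, 3}  B3 = {2, 3}
Tree: B1–B2, B2–B3
The largest bag has 2 vertices, giving width 1; this decomposition certifies tw(G) ≤ 1. Since G has at least one edge (e.g. 4–1), it is not an edgeless graph, so tw(G) ≥ 1. Combining the bounds, tw(G) = 1.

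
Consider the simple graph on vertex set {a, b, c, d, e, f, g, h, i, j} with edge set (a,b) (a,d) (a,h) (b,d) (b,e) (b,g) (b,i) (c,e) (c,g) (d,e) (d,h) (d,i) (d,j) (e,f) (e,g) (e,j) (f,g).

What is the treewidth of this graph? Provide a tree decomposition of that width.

Every bag has size at most 3, so the width is 3 − 1 = 2 and tw(G) ≤ 2. Conversely, {d, e, j} is a clique of size 3, and the vertices of any clique must share a bag in every tree decomposition; so some bag has ≥ 3 vertices and tw(G) ≥ 2. Hence tw(G) = 2 exactly.

Treewidth 2.
One such decomposition:
Bags: B1 = {a, b, d}  B2 = {b, d, i}  B3 = {b, d, e}  B4 = {a, d, h}  B5 = {b, e, g}  B6 = {e, f, g}  B7 = {c, e, g}  B8 = {d, e, j}
Tree: B1–B2, B1–B3, B1–B4, B3–B5, B5–B6, B5–B7, B3–B8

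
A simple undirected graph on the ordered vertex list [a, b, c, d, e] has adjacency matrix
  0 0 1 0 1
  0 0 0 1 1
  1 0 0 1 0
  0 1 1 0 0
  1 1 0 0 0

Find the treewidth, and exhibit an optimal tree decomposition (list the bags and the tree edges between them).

Treewidth 2.
One optimal decomposition is:
Bags: B1 = {a, c, e}  B2 = {b, c, e}  B3 = {b, c, d}
Tree: B1–B2, B2–B3

Every bag has size at most 3, so the width is 3 − 1 = 2 and tw(G) ≤ 2. For the lower bound, G contains the cycle c–a–e–b–d–c, so G is not a forest; only forests have treewidth ≤ 1, hence tw(G) ≥ 2. The upper and lower bounds meet at 2, so that is the treewidth.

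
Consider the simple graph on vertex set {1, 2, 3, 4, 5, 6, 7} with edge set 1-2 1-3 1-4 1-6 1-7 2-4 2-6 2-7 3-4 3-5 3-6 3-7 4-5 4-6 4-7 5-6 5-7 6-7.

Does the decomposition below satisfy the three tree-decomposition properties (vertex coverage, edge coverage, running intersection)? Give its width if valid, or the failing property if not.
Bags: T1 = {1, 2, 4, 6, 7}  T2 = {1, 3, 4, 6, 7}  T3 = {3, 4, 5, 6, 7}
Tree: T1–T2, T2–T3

Yes; width 4.

Checking the three conditions: (i) the bags cover all of {1, 2, 3, 4, 5, 6, 7}; (ii) for each edge, some bag contains both endpoints; (iii) the bags containing any fixed vertex form a subtree. All hold, so the decomposition is valid with width 5 − 1 = 4.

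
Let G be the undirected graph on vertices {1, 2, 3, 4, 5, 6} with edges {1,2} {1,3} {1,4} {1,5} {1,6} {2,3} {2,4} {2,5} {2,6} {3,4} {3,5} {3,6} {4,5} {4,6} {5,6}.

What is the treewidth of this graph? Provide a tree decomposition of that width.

A single bag containing all 6 vertices is trivially a valid decomposition of width 5. Conversely, {1, 2, 3, 4, 5, 6} is a clique of size 6, and the vertices of any clique must share a bag in every tree decomposition; so some bag has ≥ 6 vertices and tw(G) ≥ 5. Therefore the treewidth is 5.

Treewidth 5.
One optimal decomposition is:
Bags: B1 = {1, 2, 3, 4, 5, 6}
Tree: (single bag)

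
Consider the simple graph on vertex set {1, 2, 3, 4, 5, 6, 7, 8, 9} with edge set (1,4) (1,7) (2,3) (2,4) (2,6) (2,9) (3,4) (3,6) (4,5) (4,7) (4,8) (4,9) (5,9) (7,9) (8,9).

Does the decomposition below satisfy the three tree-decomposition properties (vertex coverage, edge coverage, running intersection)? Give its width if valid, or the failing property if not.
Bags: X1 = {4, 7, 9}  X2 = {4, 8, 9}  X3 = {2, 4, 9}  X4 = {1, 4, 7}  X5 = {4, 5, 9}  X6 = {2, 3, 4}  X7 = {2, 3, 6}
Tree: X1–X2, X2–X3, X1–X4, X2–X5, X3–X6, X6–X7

Yes; width 2.

Every vertex of G appears in some bag (union = {1, 2, 3, 4, 5, 6, 7, 8, 9}); every edge is covered by a bag; and for each vertex v the set of bags containing v is connected in the bag tree. The decomposition is therefore valid. The largest bag has 3 vertices, so the width is 2.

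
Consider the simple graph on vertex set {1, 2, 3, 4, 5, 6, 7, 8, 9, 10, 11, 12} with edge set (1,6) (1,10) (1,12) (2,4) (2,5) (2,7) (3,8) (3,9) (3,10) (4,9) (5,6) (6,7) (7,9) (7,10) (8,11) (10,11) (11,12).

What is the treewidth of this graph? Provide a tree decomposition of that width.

Every bag has size at most 4, so the width is 4 − 1 = 3 and tw(G) ≤ 3. For the lower bound: the 4 vertex sets {2,4,5}, {6}, {7}, {1,3,9,10} are disjoint, each induces a connected subgraph, and every pair is joined by at least one edge of G. Contracting each set to a single vertex therefore yields K_{4} as a minor, and since treewidth is minor-monotone, tw(G) ≥ tw(K_{4}) = 3. Combining the bounds, tw(G) = 3.

Treewidth 3.
One such decomposition:
Bags: B1 = {2, 4, 5, 6}  B2 = {2, 4, 6, 7}  B3 = {4, 6, 7, 9}  B4 = {1, 6, 7, 9}  B5 = {1, 7, 9, 10}  B6 = {1, 3, 9, 10}  B7 = {1, 3, 10, 12}  B8 = {3, 10, 11, 12}  B9 = {3, 8, 11, 12}
Tree: B1–B2, B2–B3, B3–B4, B4–B5, B5–B6, B6–B7, B7–B8, B8–B9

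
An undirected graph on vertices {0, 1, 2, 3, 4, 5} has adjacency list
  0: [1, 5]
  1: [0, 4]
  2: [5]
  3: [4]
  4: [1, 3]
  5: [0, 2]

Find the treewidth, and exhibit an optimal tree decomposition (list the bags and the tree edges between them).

Treewidth 1.
One such decomposition:
Bags: B1 = {3, 4}  B2 = {1, 4}  B3 = {0, 1}  B4 = {0, 5}  B5 = {2, 5}
Tree: B1–B2, B2–B3, B3–B4, B4–B5

Each bag holds 2 vertices, so the decomposition has width 1, which upper-bounds the treewidth. Any graph with an edge has treewidth ≥ 1, and G has the edge 3–4. Therefore the treewidth is 1.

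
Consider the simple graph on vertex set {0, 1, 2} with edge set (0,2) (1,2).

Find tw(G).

1

A width-1 tree decomposition is:
Bags: B1 = {0, 2}  B2 = {1, 2}
Tree: B1–B2
Every bag has size at most 2, so the width is 2 − 1 = 1 and tw(G) ≤ 1. Since G has at least one edge (e.g. 2–0), it is not an edgeless graph, so tw(G) ≥ 1. Hence tw(G) = 1 exactly.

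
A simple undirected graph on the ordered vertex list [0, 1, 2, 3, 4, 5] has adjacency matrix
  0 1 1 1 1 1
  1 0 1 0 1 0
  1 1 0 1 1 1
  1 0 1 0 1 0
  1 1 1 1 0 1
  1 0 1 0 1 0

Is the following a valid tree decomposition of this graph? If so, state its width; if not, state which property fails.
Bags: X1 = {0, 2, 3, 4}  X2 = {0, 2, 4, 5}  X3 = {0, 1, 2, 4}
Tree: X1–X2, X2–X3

Vertex coverage: the bags together contain {0, 1, 2, 3, 4, 5}, the full vertex set. Edge coverage: each edge of G has both endpoints in at least one bag. Running intersection: for every vertex, the bags containing it form a connected subtree. All three properties hold, so this is a valid tree decomposition of width max|bag| − 1 = 3, and hence tw(G) ≤ 3.

Yes; width 3.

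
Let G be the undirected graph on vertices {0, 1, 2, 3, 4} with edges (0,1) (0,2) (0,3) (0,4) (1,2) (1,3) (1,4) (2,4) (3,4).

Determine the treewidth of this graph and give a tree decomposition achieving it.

Treewidth 3.
Bags: B1 = {0, 1, 3, 4}  B2 = {0, 1, 2, 4}
Tree: B1–B2

Every bag has size at most 4, so the width is 4 − 1 = 3 and tw(G) ≤ 3. For the lower bound, the 4 vertices {0, 1, 2, 4} are pairwise adjacent, and any tree decomposition puts a clique entirely inside one bag — forcing width ≥ 3. Hence tw(G) = 3 exactly.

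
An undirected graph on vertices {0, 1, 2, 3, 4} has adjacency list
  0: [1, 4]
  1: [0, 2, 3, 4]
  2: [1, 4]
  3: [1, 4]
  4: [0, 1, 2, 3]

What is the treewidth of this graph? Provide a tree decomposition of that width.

Treewidth 2.
One optimal decomposition is:
Bags: B1 = {1, 3, 4}  B2 = {1, 2, 4}  B3 = {0, 1, 4}
Tree: B1–B2, B1–B3

Each bag holds 3 vertices, so the decomposition has width 2, which upper-bounds the treewidth. On the other hand G contains the 3-clique {0, 1, 4}. A clique must lie in a single bag of any decomposition, so no decomposition can have width below 2. The upper and lower bounds meet at 2, so that is the treewidth.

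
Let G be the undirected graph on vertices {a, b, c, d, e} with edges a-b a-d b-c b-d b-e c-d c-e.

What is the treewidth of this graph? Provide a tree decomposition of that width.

Treewidth 2.
One optimal decomposition is:
Bags: B1 = {b, c, e}  B2 = {b, c, d}  B3 = {a, b, d}
Tree: B1–B2, B2–B3

The largest bag has 3 vertices, giving width 2; this decomposition certifies tw(G) ≤ 2. On the other hand G contains the 3-clique {b, c, d}. A clique must lie in a single bag of any decomposition, so no decomposition can have width below 2. Combining the bounds, tw(G) = 2.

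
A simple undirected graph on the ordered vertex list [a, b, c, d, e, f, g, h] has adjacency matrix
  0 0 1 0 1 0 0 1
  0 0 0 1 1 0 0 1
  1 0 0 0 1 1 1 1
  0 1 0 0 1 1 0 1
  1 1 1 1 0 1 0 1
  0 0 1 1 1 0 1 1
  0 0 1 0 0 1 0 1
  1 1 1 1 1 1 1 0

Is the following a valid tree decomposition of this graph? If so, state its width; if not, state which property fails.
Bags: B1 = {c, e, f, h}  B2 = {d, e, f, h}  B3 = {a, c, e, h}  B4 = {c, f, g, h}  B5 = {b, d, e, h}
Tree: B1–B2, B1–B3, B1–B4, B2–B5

Yes; width 3.

Every vertex of G appears in some bag (union = {a, b, c, d, e, f, g, h}); every edge is covered by a bag; and for each vertex v the set of bags containing v is connected in the bag tree. The decomposition is therefore valid. The largest bag has 4 vertices, so the width is 3.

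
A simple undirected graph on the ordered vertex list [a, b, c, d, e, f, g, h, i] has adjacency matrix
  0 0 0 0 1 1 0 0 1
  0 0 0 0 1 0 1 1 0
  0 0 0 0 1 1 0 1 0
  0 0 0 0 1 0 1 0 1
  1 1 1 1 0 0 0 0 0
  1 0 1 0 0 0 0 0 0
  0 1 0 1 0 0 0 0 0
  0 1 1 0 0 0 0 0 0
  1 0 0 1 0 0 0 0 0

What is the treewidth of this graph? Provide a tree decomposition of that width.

Treewidth 3.
Bags: B1 = {a, d, g, i}  B2 = {a, d, e, g}  B3 = {a, b, e, g}  B4 = {a, b, e, f}  B5 = {b, c, e, f}  B6 = {b, c, f, h}
Tree: B1–B2, B2–B3, B3–B4, B4–B5, B5–B6

The largest bag has 4 vertices, giving width 3; this decomposition certifies tw(G) ≤ 3. For the lower bound: the 4 vertex sets {d,g,i}, {a}, {e}, {b,c,f,h} are disjoint, each induces a connected subgraph, and every pair is joined by at least one edge of G. Contracting each set to a single vertex therefore yields K_{4} as a minor, and since treewidth is minor-monotone, tw(G) ≥ tw(K_{4}) = 3. The upper and lower bounds meet at 3, so that is the treewidth.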